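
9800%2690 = 1730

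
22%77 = 22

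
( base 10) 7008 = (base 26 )A9E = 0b1101101100000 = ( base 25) b58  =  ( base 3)100121120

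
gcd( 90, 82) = 2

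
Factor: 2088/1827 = 8/7 = 2^3 * 7^(  -  1 ) 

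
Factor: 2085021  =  3^4*25741^1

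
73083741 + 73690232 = 146773973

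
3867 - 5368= - 1501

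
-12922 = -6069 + - 6853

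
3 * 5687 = 17061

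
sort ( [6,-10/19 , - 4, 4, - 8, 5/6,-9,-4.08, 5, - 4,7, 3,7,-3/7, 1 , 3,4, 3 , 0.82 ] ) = [ - 9,-8,-4.08,-4,-4,  -  10/19,-3/7, 0.82, 5/6, 1, 3, 3,3, 4,4,5, 6, 7,7] 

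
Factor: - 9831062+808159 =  - 17^1*103^1 * 5153^1= - 9022903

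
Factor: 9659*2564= 24765676 = 2^2*13^1*641^1*743^1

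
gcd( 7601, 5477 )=1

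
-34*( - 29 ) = 986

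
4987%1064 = 731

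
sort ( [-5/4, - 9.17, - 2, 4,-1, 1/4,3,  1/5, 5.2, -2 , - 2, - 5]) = [ - 9.17, - 5,  -  2, - 2, - 2,-5/4, - 1,1/5,1/4,  3,4,5.2]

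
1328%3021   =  1328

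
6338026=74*85649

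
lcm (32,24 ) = 96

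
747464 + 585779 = 1333243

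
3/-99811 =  - 1+99808/99811 =-0.00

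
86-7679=-7593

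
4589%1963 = 663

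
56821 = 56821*1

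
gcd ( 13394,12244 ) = 2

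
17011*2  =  34022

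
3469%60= 49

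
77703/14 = 5550 + 3/14= 5550.21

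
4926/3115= 4926/3115= 1.58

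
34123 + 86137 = 120260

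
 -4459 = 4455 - 8914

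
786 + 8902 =9688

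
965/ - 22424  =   - 1 + 21459/22424 = - 0.04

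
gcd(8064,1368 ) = 72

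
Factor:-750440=-2^3*5^1*  73^1*257^1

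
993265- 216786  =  776479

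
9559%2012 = 1511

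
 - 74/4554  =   - 1 + 2240/2277=-  0.02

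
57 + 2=59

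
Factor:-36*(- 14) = 2^3*3^2 * 7^1 = 504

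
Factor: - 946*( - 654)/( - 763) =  - 2^2*3^1*7^( - 1)*11^1*43^1 = - 5676/7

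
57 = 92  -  35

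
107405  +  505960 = 613365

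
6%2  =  0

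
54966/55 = 999+21/55 = 999.38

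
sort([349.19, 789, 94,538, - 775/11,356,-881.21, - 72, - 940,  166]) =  [ - 940,-881.21, - 72, - 775/11,94,166 , 349.19,  356,538, 789]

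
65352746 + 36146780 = 101499526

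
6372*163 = 1038636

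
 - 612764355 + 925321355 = 312557000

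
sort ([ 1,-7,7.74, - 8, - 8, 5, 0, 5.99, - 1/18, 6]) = [ - 8, - 8, - 7, - 1/18,  0,1,  5, 5.99,6, 7.74 ]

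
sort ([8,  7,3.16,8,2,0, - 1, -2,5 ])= [ - 2, - 1, 0,2,3.16,5,7,8,  8]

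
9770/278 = 4885/139= 35.14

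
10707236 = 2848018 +7859218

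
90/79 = 90/79 = 1.14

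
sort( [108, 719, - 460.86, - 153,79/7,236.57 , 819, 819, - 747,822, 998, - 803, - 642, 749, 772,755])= [ - 803, - 747, - 642, - 460.86, - 153,  79/7,108, 236.57, 719,749,755,772,  819, 819, 822,998]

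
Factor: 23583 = 3^1*7^1*1123^1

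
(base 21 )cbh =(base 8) 12644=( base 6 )41352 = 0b1010110100100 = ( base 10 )5540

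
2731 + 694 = 3425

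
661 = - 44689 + 45350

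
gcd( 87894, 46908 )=18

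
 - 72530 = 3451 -75981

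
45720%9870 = 6240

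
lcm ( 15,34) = 510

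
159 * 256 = 40704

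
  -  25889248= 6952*( - 3724)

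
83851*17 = 1425467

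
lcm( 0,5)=0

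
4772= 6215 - 1443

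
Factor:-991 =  - 991^1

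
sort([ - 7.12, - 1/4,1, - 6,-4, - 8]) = [ - 8, - 7.12, - 6, - 4, - 1/4, 1]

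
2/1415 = 2/1415 = 0.00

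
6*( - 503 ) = -3018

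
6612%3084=444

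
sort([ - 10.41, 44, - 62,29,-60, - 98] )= [ -98, - 62, - 60, - 10.41, 29,44 ] 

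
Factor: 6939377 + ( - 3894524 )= 3^2*7^1*17^1*2843^1  =  3044853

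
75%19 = 18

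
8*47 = 376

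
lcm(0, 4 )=0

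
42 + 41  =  83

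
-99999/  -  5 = 99999/5   =  19999.80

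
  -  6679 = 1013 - 7692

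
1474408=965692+508716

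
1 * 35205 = 35205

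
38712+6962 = 45674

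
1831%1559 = 272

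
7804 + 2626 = 10430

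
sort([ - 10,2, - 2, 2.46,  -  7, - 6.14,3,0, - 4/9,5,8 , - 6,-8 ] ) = [ - 10,-8, - 7 , - 6.14, -6,-2, - 4/9,0,2,2.46, 3,5,8]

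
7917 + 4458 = 12375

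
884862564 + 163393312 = 1048255876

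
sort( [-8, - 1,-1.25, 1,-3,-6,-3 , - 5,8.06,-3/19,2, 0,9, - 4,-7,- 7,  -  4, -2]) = [  -  8, - 7, - 7, - 6, - 5, -4, - 4, - 3,- 3,-2 , - 1.25,-1, - 3/19 , 0,1 , 2,8.06, 9] 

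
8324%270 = 224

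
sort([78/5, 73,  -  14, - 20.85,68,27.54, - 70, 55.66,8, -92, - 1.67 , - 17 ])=[ - 92 , - 70, - 20.85, - 17,-14,-1.67,8, 78/5,27.54,55.66, 68, 73] 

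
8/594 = 4/297 = 0.01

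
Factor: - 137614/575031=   -  2^1*3^(-1)*83^1*829^1*  191677^( - 1)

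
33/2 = 33/2  =  16.50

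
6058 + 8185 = 14243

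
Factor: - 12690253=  - 31^1*419^1*977^1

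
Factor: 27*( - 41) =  - 1107=- 3^3*41^1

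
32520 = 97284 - 64764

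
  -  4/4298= - 2/2149= - 0.00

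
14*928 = 12992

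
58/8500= 29/4250=0.01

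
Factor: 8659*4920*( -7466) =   -  2^4 * 3^1*5^1 * 7^1*41^1*1237^1*3733^1= - 318068622480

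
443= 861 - 418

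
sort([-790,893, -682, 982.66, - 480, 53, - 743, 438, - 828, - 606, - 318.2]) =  [ - 828, - 790,- 743, - 682,  -  606, - 480, -318.2, 53, 438, 893, 982.66]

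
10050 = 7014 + 3036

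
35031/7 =35031/7 = 5004.43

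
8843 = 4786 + 4057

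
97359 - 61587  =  35772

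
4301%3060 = 1241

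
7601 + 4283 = 11884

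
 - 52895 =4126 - 57021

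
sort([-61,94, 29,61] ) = [ -61,29,61, 94]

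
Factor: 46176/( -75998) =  - 2^4*3^1*79^( - 1 ) = - 48/79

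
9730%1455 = 1000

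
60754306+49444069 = 110198375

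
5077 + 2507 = 7584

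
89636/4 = 22409 = 22409.00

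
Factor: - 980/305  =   - 196/61 = - 2^2*7^2*61^( - 1) 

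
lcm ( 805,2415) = 2415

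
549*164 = 90036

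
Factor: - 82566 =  - 2^1 * 3^3 * 11^1*139^1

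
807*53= 42771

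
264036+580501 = 844537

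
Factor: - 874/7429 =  - 2/17 =- 2^1*17^( - 1)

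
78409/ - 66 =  - 78409/66= - 1188.02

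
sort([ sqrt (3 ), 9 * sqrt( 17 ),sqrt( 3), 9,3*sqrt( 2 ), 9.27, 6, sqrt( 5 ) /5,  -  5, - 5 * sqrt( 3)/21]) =[  -  5,-5*sqrt(3)/21, sqrt(5)/5,sqrt ( 3 ), sqrt( 3), 3*sqrt( 2), 6,  9, 9.27, 9*sqrt( 17 ) ]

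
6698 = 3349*2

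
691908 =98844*7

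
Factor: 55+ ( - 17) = 2^1*19^1  =  38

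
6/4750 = 3/2375 =0.00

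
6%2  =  0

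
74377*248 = 18445496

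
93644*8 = 749152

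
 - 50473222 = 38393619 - 88866841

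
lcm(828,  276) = 828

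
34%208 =34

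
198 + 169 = 367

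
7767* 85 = 660195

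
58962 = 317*186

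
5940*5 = 29700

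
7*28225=197575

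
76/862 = 38/431 = 0.09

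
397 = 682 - 285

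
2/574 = 1/287 = 0.00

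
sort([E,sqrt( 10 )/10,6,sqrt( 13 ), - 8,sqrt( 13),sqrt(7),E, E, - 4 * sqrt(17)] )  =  [ - 4 * sqrt(17), - 8,sqrt (10)/10, sqrt( 7),E, E, E,sqrt(13 ),sqrt( 13) , 6] 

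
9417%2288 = 265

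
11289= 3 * 3763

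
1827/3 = 609  =  609.00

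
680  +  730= 1410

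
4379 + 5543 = 9922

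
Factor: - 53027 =-13^1*4079^1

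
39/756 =13/252 = 0.05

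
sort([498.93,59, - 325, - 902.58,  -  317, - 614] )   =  [ - 902.58, - 614, - 325,-317,59, 498.93 ]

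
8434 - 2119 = 6315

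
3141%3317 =3141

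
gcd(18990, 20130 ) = 30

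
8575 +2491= 11066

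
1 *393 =393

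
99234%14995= 9264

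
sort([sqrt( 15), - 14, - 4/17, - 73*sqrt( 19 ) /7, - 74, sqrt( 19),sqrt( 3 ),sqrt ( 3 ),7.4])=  [ - 74, - 73 * sqrt(19)/7, - 14,-4/17,  sqrt( 3), sqrt( 3),  sqrt( 15),sqrt( 19 ), 7.4 ]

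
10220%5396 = 4824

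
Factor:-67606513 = -13^1*577^1  *  9013^1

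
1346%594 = 158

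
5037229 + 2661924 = 7699153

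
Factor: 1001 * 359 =7^1*11^1*13^1*359^1  =  359359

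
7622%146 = 30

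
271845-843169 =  - 571324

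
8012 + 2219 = 10231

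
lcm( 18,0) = 0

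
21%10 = 1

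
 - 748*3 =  - 2244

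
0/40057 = 0 =0.00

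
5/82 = 5/82 = 0.06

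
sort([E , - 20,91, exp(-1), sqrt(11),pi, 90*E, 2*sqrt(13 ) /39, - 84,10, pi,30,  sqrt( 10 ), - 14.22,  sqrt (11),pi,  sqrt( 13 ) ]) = [  -  84, - 20, - 14.22, 2*sqrt(13)/39,exp( - 1), E, pi, pi, pi,sqrt( 10), sqrt(11), sqrt(11), sqrt( 13 ),10, 30,91 , 90*E ] 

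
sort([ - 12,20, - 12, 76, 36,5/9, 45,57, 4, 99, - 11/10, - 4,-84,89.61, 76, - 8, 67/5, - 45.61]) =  [ - 84, - 45.61, - 12, - 12,-8, - 4,- 11/10 , 5/9 , 4, 67/5, 20, 36, 45,  57, 76, 76, 89.61, 99 ]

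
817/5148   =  817/5148  =  0.16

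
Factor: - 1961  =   - 37^1 *53^1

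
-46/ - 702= 23/351 = 0.07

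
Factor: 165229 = 165229^1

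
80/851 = 80/851 = 0.09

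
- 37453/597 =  - 63 +158/597 = - 62.74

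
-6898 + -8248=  - 15146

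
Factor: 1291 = 1291^1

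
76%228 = 76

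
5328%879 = 54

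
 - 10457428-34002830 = -44460258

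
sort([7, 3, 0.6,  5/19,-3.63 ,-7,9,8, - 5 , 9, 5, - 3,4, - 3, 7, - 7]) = [  -  7, - 7, - 5, - 3.63, - 3, - 3, 5/19, 0.6 , 3,4, 5,7, 7,  8 , 9, 9 ]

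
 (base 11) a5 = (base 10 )115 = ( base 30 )3P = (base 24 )4j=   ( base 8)163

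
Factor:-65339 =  - 223^1*293^1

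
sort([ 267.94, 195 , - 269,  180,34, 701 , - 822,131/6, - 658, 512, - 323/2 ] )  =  [ - 822,-658,-269,- 323/2,  131/6, 34,180, 195,267.94, 512,  701 ]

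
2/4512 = 1/2256 = 0.00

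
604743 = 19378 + 585365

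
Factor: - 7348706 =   -  2^1*19^1*193387^1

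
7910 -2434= 5476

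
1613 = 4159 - 2546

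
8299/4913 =1  +  3386/4913  =  1.69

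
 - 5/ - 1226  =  5/1226 = 0.00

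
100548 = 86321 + 14227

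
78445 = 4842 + 73603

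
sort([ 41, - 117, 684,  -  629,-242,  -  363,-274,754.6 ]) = [  -  629, - 363, - 274, - 242 ,-117,41, 684, 754.6]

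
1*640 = 640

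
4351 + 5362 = 9713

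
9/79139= 9/79139 = 0.00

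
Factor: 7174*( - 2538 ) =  - 18207612= - 2^2* 3^3*17^1 * 47^1*211^1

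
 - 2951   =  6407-9358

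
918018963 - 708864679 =209154284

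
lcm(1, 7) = 7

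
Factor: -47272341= - 3^1*2707^1 *5821^1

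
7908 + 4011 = 11919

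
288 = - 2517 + 2805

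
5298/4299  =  1766/1433= 1.23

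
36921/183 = 12307/61 = 201.75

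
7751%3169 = 1413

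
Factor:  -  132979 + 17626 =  - 115353 = - 3^2*7^1*1831^1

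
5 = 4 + 1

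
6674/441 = 6674/441 = 15.13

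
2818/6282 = 1409/3141 = 0.45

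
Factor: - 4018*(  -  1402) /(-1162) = -402374/83  =  -2^1*7^1*41^1*83^ ( - 1)*701^1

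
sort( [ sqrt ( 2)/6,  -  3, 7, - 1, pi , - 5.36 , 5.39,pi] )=[-5.36, - 3, - 1,sqrt(2)/6, pi,pi,5.39,7] 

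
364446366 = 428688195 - 64241829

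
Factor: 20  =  2^2 * 5^1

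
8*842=6736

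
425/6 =425/6 = 70.83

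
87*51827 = 4508949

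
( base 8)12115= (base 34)4GT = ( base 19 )E7A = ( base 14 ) 1C73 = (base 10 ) 5197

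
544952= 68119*8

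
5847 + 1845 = 7692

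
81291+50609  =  131900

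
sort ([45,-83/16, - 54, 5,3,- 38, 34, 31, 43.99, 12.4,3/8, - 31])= [ - 54, - 38, - 31,-83/16, 3/8, 3, 5, 12.4, 31, 34,  43.99, 45]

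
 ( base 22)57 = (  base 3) 11100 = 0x75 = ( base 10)117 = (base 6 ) 313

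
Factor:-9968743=  -  937^1*10639^1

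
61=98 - 37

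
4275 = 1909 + 2366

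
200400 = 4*50100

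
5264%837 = 242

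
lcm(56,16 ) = 112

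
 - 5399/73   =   - 74 + 3/73 = - 73.96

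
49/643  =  49/643=0.08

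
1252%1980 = 1252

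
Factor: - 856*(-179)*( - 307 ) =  - 2^3*107^1*179^1 * 307^1 = -47039768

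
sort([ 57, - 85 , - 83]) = [- 85, - 83,57]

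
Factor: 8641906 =2^1*7^1 *13^1*103^1*461^1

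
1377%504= 369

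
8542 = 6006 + 2536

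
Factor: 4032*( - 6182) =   -  24925824 = - 2^7*3^2*7^1*11^1*281^1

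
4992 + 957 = 5949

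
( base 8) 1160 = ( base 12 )440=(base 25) OO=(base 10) 624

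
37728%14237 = 9254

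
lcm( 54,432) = 432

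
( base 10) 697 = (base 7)2014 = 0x2B9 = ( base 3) 221211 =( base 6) 3121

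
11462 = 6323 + 5139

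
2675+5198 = 7873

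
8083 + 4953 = 13036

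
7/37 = 7/37=0.19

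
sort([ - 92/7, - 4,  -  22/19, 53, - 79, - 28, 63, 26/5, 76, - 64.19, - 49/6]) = [ - 79,-64.19, - 28, - 92/7, - 49/6, -4, - 22/19, 26/5, 53, 63 , 76 ]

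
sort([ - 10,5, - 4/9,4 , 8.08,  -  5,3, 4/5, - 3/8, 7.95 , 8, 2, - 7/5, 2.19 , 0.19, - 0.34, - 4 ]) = [ - 10  , - 5, - 4,-7/5 , - 4/9, - 3/8 , - 0.34,0.19, 4/5, 2, 2.19,3,4, 5 , 7.95, 8, 8.08 ]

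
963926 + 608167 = 1572093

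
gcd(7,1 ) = 1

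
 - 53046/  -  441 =120 + 2/7  =  120.29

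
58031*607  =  35224817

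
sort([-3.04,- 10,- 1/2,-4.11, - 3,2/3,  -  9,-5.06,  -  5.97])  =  [  -  10, - 9, - 5.97,  -  5.06, - 4.11, - 3.04,  -  3, - 1/2,2/3 ]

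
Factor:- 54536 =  - 2^3*17^1*401^1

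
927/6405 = 309/2135 = 0.14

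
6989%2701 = 1587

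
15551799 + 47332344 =62884143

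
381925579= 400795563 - 18869984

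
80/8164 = 20/2041 = 0.01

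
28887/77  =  28887/77 =375.16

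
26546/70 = 13273/35 =379.23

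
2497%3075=2497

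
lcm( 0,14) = 0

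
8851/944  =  8851/944 = 9.38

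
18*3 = 54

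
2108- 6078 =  - 3970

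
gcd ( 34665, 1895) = 5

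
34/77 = 34/77 = 0.44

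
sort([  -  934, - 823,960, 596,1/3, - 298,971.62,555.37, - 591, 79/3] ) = [ - 934,-823,-591,-298,1/3,79/3,555.37,596, 960,  971.62]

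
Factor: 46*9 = 414 = 2^1*3^2*23^1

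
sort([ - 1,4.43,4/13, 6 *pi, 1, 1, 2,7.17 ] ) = [ - 1 , 4/13, 1,1, 2, 4.43, 7.17,6*pi ]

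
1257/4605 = 419/1535 = 0.27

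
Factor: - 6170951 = - 41^2*3671^1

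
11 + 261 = 272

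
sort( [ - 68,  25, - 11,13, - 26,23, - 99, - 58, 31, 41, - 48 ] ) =[ - 99, - 68, - 58, - 48,  -  26 , - 11, 13, 23,25,31, 41] 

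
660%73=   3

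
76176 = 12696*6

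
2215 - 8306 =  - 6091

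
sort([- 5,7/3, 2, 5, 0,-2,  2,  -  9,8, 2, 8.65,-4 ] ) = [-9,-5,  -  4, - 2, 0, 2, 2,2,7/3,5, 8,8.65]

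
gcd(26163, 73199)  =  1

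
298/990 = 149/495= 0.30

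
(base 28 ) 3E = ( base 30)38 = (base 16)62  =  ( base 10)98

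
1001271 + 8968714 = 9969985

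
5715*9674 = 55286910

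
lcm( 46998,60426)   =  422982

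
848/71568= 53/4473 = 0.01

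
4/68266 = 2/34133  =  0.00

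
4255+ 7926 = 12181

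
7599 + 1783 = 9382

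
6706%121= 51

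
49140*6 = 294840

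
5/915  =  1/183= 0.01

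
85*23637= 2009145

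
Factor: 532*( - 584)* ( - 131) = 2^5*7^1*19^1*73^1*131^1 = 40700128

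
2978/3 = 2978/3 = 992.67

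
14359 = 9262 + 5097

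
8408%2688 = 344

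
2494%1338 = 1156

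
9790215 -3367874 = 6422341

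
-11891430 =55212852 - 67104282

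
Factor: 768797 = 19^1 * 43^1*941^1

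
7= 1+6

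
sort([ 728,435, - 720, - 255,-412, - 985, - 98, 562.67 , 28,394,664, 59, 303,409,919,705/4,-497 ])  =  [- 985, - 720, - 497, - 412,  -  255, - 98, 28, 59,705/4,303, 394,409,435,562.67  ,  664,728,  919 ]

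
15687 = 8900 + 6787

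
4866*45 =218970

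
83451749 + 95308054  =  178759803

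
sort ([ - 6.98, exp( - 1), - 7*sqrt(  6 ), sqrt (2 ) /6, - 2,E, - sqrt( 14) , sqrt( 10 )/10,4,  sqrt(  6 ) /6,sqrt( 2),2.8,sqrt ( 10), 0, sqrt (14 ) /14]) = [ - 7 * sqrt( 6 ), - 6.98 , -sqrt( 14 ), - 2, 0,sqrt( 2 )/6,sqrt (14)/14,sqrt( 10 )/10,  exp ( - 1),sqrt(6) /6,sqrt( 2 ), E,2.8 , sqrt( 10 ), 4] 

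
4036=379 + 3657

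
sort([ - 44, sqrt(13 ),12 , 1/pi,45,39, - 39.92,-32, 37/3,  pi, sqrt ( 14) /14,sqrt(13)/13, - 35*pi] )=[  -  35*pi,-44, - 39.92, - 32 , sqrt(14 ) /14, sqrt (13) /13,1/pi, pi,sqrt( 13) , 12,37/3,39 , 45 ]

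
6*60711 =364266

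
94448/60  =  23612/15 =1574.13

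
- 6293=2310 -8603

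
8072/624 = 1009/78 = 12.94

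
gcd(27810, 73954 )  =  206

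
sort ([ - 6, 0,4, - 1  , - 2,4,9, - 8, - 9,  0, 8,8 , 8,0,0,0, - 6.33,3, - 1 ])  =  [ - 9, - 8, - 6.33, - 6, - 2, - 1, - 1,0,0, 0, 0,  0, 3 , 4,4, 8,  8,8, 9 ]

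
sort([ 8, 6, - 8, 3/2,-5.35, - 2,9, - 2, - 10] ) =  [ - 10, - 8, -5.35, - 2, - 2, 3/2, 6, 8  ,  9]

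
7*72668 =508676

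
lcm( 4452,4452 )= 4452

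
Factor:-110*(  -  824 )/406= 2^3*5^1*7^( -1) * 11^1 *29^ ( - 1 )*103^1 =45320/203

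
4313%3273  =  1040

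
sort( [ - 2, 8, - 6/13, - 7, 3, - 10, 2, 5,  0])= [ - 10,-7,-2, - 6/13, 0,2, 3,5,8 ]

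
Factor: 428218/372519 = 838/729 =2^1*3^ (-6)*419^1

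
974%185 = 49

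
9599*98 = 940702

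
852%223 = 183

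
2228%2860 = 2228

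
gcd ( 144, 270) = 18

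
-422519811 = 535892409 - 958412220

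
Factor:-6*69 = - 414 = - 2^1*3^2*23^1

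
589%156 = 121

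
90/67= 1+23/67=1.34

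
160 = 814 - 654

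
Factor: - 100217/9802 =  - 593/58 = - 2^ (-1)*29^( - 1)*593^1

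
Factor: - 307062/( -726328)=153531/363164 = 2^(-2) *3^2*7^1*163^( - 1 )*557^(-1) * 2437^1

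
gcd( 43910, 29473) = 1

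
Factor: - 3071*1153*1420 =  - 5028025460 = -2^2 * 5^1*37^1*71^1*83^1*1153^1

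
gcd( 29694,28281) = 3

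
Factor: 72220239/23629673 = 3^2 * 7^1*13^1*19^ ( - 1)*47^( - 2)*109^1*563^ (-1)* 809^1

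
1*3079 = 3079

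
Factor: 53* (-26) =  - 1378= - 2^1*13^1*53^1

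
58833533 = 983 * 59851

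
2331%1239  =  1092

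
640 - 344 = 296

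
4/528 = 1/132 = 0.01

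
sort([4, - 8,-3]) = [ - 8, - 3, 4] 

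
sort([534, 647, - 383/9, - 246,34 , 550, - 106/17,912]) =[-246, - 383/9 , - 106/17,34, 534,550,647 , 912 ]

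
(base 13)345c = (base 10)7344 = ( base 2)1110010110000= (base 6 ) 54000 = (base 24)ci0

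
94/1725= 94/1725=0.05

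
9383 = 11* 853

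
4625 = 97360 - 92735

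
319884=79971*4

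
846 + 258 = 1104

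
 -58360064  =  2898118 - 61258182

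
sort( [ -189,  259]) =[ - 189,259 ] 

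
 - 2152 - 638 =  - 2790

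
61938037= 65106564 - 3168527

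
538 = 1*538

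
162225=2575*63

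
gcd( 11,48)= 1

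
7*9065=63455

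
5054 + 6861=11915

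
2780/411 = 6  +  314/411 = 6.76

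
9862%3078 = 628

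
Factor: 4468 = 2^2*1117^1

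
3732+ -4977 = -1245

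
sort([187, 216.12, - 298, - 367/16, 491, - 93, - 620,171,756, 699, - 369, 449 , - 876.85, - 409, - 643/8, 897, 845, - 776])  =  [ - 876.85,  -  776, - 620, - 409, - 369,-298 , - 93,-643/8, - 367/16, 171, 187, 216.12 , 449, 491, 699, 756 , 845, 897]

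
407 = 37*11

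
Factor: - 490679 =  - 7^1*191^1*367^1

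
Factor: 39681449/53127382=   2^( - 1)*7^(-1) * 11^( - 1)  *19^ ( - 1 )*67^(-1 ) *271^( - 1)*39681449^1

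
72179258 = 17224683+54954575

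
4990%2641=2349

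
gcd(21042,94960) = 2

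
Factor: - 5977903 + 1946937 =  - 2^1*241^1*8363^1 = - 4030966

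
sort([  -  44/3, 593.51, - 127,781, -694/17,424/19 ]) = [-127,-694/17, - 44/3,424/19,  593.51,781 ] 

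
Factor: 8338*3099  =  25839462 = 2^1*3^1*11^1*379^1*1033^1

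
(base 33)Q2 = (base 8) 1534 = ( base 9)1155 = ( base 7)2336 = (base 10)860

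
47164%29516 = 17648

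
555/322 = 1+233/322 =1.72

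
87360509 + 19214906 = 106575415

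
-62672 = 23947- 86619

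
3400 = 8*425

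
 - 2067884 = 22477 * ( - 92 ) 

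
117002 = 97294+19708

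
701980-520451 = 181529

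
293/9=293/9 = 32.56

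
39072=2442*16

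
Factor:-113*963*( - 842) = 2^1*3^2*107^1*113^1 * 421^1 = 91625598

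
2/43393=2/43393  =  0.00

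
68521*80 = 5481680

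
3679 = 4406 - 727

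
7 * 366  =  2562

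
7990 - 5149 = 2841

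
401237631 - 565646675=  - 164409044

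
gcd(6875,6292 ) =11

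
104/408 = 13/51 = 0.25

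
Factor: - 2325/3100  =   - 2^( - 2)*3^1 = - 3/4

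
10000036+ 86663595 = 96663631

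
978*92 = 89976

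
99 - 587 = - 488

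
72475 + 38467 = 110942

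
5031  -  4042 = 989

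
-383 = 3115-3498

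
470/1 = 470=470.00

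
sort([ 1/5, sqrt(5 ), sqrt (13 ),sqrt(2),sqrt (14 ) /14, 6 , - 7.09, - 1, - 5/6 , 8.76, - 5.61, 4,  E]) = [ - 7.09, - 5.61,-1 , - 5/6 , 1/5, sqrt( 14) /14, sqrt( 2 ), sqrt( 5 ), E , sqrt (13)  ,  4, 6, 8.76 ] 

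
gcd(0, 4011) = 4011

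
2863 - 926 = 1937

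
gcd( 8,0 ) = 8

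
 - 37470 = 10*( - 3747)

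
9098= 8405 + 693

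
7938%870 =108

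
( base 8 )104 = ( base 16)44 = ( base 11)62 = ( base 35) 1X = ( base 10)68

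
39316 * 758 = 29801528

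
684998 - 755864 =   -  70866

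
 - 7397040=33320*( - 222)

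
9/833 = 9/833=0.01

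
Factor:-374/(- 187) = 2 = 2^1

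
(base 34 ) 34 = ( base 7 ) 211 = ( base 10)106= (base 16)6A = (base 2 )1101010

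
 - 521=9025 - 9546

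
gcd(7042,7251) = 1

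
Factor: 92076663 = 3^1 * 7^1*4384603^1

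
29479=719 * 41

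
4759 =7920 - 3161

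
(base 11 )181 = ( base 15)E0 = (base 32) 6I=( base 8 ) 322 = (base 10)210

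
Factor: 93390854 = 2^1*46695427^1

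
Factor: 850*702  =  596700 =2^2*3^3*5^2*13^1 * 17^1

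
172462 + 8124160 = 8296622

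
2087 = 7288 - 5201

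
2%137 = 2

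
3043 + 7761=10804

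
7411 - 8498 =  - 1087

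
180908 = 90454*2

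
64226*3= 192678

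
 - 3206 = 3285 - 6491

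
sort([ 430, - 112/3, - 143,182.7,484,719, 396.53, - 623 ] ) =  [ - 623,-143,-112/3, 182.7,396.53, 430 , 484,719]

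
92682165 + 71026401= 163708566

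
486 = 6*81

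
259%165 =94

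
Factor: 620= 2^2 * 5^1*  31^1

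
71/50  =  1 + 21/50 = 1.42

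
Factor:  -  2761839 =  - 3^2*306871^1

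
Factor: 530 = 2^1*5^1 * 53^1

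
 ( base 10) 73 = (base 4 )1021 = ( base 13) 58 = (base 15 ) 4d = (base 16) 49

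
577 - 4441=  - 3864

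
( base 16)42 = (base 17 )3F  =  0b1000010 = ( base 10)66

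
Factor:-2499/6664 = -3/8 = - 2^ ( - 3 )*3^1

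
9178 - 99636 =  - 90458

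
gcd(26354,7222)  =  2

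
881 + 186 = 1067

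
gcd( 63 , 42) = 21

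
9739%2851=1186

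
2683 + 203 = 2886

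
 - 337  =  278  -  615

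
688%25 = 13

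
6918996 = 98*70602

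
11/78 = 11/78 = 0.14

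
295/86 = 295/86  =  3.43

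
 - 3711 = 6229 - 9940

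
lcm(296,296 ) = 296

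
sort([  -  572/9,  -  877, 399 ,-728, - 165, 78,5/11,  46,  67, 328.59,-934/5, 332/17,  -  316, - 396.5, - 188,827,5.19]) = [ - 877, - 728, - 396.5, - 316, - 188, - 934/5, - 165, -572/9, 5/11, 5.19, 332/17,46, 67,  78 , 328.59,399,827 ]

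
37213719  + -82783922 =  - 45570203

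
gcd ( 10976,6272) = 1568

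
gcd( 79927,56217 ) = 1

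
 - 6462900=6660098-13122998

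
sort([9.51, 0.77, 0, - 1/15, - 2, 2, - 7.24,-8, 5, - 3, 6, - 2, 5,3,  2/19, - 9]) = [ - 9, - 8 , - 7.24, - 3, - 2, - 2, - 1/15  ,  0,2/19  ,  0.77,  2, 3,5,5, 6,9.51 ] 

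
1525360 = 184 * 8290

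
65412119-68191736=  - 2779617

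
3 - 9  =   -6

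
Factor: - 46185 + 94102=47917^1=47917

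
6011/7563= 6011/7563 = 0.79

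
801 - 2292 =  -1491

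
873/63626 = 873/63626 = 0.01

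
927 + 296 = 1223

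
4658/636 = 7 + 103/318 = 7.32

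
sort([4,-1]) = [  -  1,4]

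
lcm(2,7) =14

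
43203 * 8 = 345624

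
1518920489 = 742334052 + 776586437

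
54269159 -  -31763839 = 86032998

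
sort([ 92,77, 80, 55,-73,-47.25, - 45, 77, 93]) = [  -  73,  -  47.25, - 45,55 , 77, 77,80, 92, 93]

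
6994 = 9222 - 2228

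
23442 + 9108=32550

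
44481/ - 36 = - 1236 + 5/12 = -1235.58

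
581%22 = 9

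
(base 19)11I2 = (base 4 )1312030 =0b1110110001100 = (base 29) 8so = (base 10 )7564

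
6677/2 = 6677/2 = 3338.50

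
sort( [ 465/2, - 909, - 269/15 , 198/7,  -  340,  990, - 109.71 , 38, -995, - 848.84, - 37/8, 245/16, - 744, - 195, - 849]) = [ - 995, - 909, - 849,-848.84,-744, - 340, - 195, - 109.71, - 269/15,-37/8, 245/16, 198/7,38, 465/2, 990]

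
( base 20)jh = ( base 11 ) 331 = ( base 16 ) 18D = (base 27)ej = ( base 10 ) 397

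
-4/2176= -1 + 543/544=- 0.00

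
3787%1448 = 891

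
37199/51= 37199/51 =729.39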